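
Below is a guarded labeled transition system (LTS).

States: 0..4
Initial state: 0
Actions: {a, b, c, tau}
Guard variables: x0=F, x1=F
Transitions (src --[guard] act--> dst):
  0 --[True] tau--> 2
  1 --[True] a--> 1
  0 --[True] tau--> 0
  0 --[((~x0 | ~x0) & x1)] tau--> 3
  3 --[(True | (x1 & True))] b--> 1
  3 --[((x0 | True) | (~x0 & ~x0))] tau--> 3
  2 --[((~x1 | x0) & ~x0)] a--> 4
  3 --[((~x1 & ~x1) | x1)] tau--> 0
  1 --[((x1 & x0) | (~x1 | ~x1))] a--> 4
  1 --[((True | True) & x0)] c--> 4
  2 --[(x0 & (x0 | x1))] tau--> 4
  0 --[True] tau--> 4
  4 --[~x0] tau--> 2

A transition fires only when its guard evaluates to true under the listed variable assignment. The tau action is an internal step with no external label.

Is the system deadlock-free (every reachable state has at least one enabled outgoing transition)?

Reachable = {0,2,4}
  0: tau→0  tau→2  tau→4  [3 out]
  2: a→4  [1 out]
  4: tau→2  [1 out]

Answer: DEADLOCK-FREE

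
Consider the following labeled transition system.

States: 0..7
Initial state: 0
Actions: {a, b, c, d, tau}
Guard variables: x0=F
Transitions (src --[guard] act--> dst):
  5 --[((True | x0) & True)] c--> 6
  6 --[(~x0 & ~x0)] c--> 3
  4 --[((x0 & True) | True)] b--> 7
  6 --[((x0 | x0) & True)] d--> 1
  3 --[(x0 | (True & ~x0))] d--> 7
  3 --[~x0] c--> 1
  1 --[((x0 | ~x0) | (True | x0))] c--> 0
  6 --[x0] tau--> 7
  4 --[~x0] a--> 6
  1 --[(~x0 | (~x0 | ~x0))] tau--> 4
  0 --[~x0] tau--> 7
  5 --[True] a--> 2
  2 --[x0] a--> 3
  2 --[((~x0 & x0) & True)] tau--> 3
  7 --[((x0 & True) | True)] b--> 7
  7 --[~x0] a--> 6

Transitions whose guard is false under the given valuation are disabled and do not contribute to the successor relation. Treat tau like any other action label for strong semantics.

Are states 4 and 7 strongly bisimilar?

Answer: BISIMILAR

Analysis:
Compute ~ classes (split until stable):
  P[0] = {{0,1,2,3,4,5,6,7}}
  P[1] = {{0},{1},{2},{3},{4,7},{5},{6}}
7 equivalence class(es) (converged in 2)
class of 4: {4,7}; class of 7: {4,7}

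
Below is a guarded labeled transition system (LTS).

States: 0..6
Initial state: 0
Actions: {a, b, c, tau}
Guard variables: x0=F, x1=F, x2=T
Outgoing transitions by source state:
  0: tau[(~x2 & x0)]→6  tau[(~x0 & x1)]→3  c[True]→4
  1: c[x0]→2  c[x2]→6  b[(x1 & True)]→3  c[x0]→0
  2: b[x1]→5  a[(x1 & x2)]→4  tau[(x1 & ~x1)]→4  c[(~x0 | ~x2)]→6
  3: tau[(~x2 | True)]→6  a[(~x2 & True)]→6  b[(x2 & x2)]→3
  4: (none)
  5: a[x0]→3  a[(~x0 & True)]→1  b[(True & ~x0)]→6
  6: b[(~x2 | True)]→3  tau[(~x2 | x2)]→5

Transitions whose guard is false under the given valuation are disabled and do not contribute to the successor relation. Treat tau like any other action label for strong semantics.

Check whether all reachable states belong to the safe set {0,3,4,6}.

Safe = {0,3,4,6}
Reach set: {0,4}
  0: ok
  4: ok

Answer: INVARIANT HOLDS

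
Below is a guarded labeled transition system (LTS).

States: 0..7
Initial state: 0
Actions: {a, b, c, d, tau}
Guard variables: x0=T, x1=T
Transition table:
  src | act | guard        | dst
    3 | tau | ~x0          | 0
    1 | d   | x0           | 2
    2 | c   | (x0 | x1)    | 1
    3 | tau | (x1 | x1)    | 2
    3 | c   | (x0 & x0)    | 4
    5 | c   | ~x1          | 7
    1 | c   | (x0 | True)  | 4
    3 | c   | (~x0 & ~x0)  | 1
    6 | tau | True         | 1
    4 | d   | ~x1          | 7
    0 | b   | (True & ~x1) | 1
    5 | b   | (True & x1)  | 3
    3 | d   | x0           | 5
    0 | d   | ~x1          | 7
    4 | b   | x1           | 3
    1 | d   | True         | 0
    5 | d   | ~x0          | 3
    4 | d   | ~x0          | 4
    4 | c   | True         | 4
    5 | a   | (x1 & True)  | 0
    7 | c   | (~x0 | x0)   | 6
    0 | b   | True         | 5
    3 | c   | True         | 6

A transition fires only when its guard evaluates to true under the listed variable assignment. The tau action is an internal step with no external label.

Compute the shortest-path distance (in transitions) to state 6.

Breadth-first toward 6:
  L0 = {0}
  L1 = {5}
  L2 = {3}
  L3 = {2,4,6}
depth(6)=3, e.g. b·b·c

Answer: 3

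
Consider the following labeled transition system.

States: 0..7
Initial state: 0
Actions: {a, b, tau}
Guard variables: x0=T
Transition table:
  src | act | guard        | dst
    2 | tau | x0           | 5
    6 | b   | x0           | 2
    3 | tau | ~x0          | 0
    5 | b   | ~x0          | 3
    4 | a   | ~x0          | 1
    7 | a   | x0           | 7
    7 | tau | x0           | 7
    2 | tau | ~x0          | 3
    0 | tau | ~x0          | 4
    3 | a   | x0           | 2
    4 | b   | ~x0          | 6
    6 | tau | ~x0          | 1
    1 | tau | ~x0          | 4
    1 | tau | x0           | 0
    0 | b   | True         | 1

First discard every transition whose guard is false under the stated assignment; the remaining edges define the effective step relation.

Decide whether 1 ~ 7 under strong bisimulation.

Answer: NOT BISIMILAR

Working:
Compute ~ classes (split until stable):
  π0 = {{0,1,2,3,4,5,6,7}}
  π1 = {{0,6},{1,2},{3},{4,5},{7}}
  π2 = {{0,6},{1},{2},{3},{4,5},{7}}
  π3 = {{0},{1},{2},{3},{4,5},{6},{7}}
Fixed point at round 4; 7 class(es).
[1]={1}  [7]={7}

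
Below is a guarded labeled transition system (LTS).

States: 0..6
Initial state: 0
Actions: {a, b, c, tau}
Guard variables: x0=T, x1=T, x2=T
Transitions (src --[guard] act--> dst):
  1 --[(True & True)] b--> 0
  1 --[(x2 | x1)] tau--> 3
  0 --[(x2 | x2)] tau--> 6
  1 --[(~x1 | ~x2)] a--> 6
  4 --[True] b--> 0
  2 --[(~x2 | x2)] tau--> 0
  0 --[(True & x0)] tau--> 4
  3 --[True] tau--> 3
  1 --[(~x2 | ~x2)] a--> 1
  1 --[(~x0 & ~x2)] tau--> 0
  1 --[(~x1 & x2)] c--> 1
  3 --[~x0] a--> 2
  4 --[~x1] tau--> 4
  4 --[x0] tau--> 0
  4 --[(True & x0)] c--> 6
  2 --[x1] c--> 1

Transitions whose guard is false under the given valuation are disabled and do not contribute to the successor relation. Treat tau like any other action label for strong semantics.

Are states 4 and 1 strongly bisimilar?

Compute ~ classes (split until stable):
  P[0] = {{0,1,2,3,4,5,6}}
  P[1] = {{0,3},{1},{2},{4},{5,6}}
  P[2] = {{0},{1},{2},{3},{4},{5,6}}
6 equivalence class(es) (converged in 3)
class of 4: {4}; class of 1: {1}

Answer: NOT BISIMILAR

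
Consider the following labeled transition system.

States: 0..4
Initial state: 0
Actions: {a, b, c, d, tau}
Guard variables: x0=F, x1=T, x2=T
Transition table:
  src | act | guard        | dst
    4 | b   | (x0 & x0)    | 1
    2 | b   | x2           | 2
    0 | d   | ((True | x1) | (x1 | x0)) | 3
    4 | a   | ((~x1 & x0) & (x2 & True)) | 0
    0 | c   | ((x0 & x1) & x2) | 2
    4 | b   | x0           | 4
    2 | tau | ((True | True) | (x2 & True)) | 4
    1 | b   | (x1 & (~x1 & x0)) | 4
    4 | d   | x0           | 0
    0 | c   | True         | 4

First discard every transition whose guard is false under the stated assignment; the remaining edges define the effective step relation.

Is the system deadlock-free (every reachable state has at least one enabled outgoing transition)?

Answer: DEADLOCK at state 3

Analysis:
Reach set: {0,3,4}
  0: c→4  d→3  [2 exit(s)]
  3: ∅  [deadlock]
  4: ∅  [deadlock]
trace reaching 3: d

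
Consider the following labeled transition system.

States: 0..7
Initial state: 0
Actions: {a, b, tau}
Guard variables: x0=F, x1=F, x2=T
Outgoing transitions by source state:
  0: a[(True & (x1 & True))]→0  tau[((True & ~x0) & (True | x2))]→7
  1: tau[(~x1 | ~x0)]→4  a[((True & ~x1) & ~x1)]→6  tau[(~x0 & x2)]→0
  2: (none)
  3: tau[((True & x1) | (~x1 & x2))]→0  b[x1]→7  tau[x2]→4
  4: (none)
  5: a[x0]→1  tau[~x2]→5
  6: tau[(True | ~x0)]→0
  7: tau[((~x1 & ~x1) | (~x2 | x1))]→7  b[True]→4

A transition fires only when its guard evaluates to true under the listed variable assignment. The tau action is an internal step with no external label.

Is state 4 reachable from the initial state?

After dropping false guards: 9 live edges.
depth 0: {0}
depth 1: {7}  now seen {0,7}
depth 2: {4}  now seen {0,4,7}
Reach set: {0,4,7}
Path to 4: tau·b

Answer: REACHABLE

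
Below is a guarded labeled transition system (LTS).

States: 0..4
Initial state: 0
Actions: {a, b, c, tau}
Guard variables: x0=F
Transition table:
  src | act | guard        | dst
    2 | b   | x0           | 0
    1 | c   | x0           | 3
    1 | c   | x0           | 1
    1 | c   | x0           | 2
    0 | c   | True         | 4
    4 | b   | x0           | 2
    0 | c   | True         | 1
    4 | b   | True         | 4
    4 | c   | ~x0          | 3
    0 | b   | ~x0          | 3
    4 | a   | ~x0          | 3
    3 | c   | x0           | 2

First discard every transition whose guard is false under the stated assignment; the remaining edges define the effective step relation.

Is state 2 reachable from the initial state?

Guard filter leaves 6 enabled edge(s).
Layer 0: {0}
Layer 1: {1,3,4}  total {0,1,3,4}
Reach set: {0,1,3,4}

Answer: UNREACHABLE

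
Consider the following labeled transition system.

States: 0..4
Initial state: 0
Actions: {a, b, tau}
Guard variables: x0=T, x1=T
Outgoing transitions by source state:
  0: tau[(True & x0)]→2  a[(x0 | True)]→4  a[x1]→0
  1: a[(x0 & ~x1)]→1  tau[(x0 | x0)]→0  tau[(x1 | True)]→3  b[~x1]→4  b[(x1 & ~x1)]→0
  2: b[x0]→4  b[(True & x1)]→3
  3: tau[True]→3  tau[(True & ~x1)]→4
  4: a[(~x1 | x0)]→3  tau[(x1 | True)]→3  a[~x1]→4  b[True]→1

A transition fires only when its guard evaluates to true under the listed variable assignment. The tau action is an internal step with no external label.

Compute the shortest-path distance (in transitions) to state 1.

Layered search for 1:
  L0 = {0}
  L1 = {2,4}
  L2 = {1,3}
first hit 1 at d=2 via a·b

Answer: 2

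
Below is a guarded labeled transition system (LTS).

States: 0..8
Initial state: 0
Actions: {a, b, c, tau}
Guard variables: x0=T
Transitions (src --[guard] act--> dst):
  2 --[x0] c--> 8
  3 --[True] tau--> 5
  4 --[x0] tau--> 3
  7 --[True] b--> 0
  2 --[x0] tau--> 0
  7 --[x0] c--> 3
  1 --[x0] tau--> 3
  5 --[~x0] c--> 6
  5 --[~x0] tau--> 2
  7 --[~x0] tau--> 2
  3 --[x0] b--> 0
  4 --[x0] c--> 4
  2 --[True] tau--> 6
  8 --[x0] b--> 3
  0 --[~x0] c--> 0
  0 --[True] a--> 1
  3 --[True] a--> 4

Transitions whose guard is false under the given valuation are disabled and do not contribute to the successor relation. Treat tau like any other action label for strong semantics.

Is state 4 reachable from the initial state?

Answer: REACHABLE

Analysis:
Guard filter leaves 13 enabled edge(s).
Layer 0: {0}
Layer 1: {1}  cumulative {0,1}
Layer 2: {3}  cumulative {0,1,3}
Layer 3: {4,5}  cumulative {0,1,3,4,5}
R = {0,1,3,4,5}
Path to 4: a·tau·a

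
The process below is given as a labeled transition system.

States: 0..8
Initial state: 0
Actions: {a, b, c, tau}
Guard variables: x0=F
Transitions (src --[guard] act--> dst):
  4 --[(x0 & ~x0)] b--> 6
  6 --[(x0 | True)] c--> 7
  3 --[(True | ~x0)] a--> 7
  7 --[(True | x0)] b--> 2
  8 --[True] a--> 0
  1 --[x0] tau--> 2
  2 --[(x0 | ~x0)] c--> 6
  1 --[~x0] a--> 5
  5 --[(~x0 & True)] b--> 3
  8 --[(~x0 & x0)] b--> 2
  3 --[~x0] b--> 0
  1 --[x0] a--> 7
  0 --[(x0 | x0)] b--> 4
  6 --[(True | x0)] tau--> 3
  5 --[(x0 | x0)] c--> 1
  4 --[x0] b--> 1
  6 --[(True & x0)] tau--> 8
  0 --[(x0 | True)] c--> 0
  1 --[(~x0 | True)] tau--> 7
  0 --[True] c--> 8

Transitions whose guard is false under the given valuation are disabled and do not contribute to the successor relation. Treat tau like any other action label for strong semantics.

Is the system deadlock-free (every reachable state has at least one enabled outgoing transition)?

Answer: DEADLOCK-FREE

Working:
Reachable = {0,8}
  0: c→0  c→8  [2 exit(s)]
  8: a→0  [1 exit(s)]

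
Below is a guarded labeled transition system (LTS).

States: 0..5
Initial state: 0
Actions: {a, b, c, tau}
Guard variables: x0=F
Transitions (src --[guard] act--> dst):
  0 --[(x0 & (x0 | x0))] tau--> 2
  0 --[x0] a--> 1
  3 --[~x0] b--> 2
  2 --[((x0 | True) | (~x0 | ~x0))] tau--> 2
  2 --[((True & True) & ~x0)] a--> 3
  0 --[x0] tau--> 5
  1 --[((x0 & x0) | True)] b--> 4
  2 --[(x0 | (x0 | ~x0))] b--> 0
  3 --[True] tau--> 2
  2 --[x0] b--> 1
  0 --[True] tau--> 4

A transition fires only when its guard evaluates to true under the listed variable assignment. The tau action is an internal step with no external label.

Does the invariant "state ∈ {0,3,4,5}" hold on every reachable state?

Inv-set: {0,3,4,5}
R = {0,4}
  0: ok
  4: ok

Answer: INVARIANT HOLDS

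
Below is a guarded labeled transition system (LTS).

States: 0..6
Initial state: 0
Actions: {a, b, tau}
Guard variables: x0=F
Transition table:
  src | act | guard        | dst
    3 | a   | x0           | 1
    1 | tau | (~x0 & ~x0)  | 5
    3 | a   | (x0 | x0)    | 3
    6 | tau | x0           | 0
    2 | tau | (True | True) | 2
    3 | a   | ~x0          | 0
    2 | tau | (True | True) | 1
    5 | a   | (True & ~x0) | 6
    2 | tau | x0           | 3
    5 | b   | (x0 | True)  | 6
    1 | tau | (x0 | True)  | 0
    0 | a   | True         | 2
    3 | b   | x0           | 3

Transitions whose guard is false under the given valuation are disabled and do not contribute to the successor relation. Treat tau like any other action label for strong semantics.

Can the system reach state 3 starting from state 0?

8 transition(s) survive guard evaluation.
L0 = {0}
L1 = {2}  total {0,2}
L2 = {1}  total {0,1,2}
L3 = {5}  total {0,1,2,5}
L4 = {6}  total {0,1,2,5,6}
Reachable = {0,1,2,5,6}

Answer: UNREACHABLE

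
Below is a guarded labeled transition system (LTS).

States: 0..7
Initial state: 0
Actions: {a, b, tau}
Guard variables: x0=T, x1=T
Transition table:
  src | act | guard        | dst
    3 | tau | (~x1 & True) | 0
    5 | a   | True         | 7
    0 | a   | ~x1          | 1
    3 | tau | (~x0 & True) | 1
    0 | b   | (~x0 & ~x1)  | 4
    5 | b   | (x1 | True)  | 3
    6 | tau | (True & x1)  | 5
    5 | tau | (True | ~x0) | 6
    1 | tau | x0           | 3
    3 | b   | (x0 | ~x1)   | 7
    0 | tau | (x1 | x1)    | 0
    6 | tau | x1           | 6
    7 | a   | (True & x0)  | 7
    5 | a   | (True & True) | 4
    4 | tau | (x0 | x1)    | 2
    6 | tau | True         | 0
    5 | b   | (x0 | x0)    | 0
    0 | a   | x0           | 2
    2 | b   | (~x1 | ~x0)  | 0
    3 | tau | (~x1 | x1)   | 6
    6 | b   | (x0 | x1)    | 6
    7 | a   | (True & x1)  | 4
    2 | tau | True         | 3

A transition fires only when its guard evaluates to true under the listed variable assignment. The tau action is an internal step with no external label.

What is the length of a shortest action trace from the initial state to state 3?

Layered search for 3:
  depth 0: {0}
  depth 1: {2}
  depth 2: {3}
depth(3)=2, e.g. a·tau

Answer: 2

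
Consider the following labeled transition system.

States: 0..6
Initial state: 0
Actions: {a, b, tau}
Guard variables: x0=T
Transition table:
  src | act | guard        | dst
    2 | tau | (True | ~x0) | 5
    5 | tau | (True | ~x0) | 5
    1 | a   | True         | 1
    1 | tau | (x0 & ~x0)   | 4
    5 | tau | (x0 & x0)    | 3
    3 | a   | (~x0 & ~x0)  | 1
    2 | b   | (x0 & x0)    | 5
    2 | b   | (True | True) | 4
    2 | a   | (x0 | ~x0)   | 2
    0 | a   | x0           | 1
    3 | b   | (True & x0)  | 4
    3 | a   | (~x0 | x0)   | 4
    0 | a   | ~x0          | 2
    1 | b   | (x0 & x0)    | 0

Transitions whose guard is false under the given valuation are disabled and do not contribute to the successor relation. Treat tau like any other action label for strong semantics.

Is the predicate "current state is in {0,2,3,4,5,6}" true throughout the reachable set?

Answer: INVARIANT VIOLATED at state 1

Trace:
Inv-set: {0,2,3,4,5,6}
Reach set: {0,1}
  0: ok
  1: ✗ unsafe
counterexample path to 1: a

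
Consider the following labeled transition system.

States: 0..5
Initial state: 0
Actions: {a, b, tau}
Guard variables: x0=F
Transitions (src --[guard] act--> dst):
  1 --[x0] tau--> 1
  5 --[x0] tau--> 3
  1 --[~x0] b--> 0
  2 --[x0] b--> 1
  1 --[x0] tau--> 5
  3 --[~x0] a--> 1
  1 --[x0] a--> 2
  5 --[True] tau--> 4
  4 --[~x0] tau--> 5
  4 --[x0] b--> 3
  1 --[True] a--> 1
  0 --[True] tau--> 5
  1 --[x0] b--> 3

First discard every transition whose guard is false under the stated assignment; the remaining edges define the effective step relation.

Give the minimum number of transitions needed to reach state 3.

Answer: UNREACHABLE

Working:
Layered search for 3:
  Layer 0: {0}
  Layer 1: {5}
  Layer 2: {4}
3 never appears.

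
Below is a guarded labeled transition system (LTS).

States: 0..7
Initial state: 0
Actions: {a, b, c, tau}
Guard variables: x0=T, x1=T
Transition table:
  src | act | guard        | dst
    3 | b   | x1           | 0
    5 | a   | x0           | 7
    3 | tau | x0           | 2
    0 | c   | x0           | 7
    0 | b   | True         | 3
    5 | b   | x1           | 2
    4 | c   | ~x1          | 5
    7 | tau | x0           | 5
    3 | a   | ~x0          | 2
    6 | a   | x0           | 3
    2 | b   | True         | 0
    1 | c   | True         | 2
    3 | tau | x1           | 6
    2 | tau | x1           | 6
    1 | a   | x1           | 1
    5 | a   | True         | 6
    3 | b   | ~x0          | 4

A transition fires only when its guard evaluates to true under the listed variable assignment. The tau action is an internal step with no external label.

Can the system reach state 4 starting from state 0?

Answer: UNREACHABLE

Working:
Guard filter leaves 14 enabled edge(s).
Layer 0: {0}
Layer 1: {3,7}  total {0,3,7}
Layer 2: {2,5,6}  total {0,2,3,5,6,7}
Reachable = {0,2,3,5,6,7}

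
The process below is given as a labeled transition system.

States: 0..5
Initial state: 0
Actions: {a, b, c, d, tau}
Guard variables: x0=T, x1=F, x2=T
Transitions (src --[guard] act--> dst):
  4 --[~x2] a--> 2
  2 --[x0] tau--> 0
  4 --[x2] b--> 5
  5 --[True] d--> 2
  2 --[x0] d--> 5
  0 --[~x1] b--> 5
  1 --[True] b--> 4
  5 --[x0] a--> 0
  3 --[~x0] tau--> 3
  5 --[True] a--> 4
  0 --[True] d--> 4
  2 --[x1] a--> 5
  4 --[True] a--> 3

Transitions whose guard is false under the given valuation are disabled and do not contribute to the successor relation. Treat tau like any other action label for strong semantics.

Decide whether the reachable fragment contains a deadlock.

Reachable = {0,2,3,4,5}
  0: b→5  d→4  [2 exit(s)]
  2: d→5  tau→0  [2 exit(s)]
  3: ∅  [deadlock]
  4: a→3  b→5  [2 exit(s)]
  5: a→0  a→4  d→2  [3 exit(s)]
Path to 3: d·a

Answer: DEADLOCK at state 3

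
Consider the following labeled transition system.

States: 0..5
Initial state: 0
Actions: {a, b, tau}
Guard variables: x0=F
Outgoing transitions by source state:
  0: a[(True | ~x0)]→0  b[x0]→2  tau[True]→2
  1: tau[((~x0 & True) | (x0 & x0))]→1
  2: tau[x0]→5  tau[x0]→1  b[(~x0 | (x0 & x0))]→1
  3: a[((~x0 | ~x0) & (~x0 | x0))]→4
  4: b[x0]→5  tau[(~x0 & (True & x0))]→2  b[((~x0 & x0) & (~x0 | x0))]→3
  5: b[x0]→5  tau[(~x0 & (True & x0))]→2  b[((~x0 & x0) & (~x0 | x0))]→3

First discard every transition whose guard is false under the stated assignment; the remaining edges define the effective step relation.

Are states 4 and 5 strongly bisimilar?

Answer: BISIMILAR

Trace:
Bisimulation quotient by refinement:
  π0 = {{0,1,2,3,4,5}}
  π1 = {{0},{1},{2},{3},{4,5}}
5 equivalence class(es) (converged in 2)
class of 4: {4,5}; class of 5: {4,5}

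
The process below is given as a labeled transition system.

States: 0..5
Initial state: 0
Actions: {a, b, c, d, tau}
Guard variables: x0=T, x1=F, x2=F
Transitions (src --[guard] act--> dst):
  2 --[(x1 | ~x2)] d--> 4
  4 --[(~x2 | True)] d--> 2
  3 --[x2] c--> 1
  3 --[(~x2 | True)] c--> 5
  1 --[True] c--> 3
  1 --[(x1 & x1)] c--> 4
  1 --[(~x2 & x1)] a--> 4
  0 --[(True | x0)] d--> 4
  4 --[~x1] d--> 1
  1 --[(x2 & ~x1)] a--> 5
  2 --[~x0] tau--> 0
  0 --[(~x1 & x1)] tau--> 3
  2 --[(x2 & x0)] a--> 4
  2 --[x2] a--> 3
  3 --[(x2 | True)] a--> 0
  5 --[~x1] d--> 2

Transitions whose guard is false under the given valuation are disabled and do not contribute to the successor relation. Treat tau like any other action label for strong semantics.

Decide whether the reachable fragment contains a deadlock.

Answer: DEADLOCK-FREE

Analysis:
Reach set: {0,1,2,3,4,5}
  0: d→4  [deg 1]
  1: c→3  [deg 1]
  2: d→4  [deg 1]
  3: a→0  c→5  [deg 2]
  4: d→1  d→2  [deg 2]
  5: d→2  [deg 1]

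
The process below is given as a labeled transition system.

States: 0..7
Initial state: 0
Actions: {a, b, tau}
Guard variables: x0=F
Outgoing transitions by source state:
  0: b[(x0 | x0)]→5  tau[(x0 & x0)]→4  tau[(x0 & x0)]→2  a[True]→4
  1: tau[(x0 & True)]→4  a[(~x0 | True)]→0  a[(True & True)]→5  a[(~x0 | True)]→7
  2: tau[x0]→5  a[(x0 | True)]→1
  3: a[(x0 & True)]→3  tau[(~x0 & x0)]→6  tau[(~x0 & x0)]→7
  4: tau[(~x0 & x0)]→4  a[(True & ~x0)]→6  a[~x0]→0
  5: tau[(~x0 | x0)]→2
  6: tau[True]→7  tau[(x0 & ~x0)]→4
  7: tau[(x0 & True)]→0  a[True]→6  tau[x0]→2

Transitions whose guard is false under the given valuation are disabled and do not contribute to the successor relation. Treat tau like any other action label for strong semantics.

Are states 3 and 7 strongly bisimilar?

Answer: NOT BISIMILAR

Analysis:
Compute ~ classes (split until stable):
  P[0] = {{0,1,2,3,4,5,6,7}}
  P[1] = {{0,1,2,4,7},{3},{5,6}}
  P[2] = {{0,2},{1,4},{3},{5,6},{7}}
  P[3] = {{0,2},{1},{3},{4},{5},{6},{7}}
  P[4] = {{0},{1},{2},{3},{4},{5},{6},{7}}
8 equivalence class(es) (converged in 5)
3∈{3}, 7∈{7}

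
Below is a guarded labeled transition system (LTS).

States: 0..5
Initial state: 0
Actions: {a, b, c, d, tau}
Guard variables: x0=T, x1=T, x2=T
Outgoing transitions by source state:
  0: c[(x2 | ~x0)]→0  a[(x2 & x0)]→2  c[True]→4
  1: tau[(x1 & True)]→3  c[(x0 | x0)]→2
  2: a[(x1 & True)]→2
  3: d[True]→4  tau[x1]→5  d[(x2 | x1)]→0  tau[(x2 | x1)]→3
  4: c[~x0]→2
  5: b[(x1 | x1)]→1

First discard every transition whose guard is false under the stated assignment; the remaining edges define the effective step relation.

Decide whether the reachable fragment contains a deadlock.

R = {0,2,4}
  0: a→2  c→0  c→4  [3 out]
  2: a→2  [1 out]
  4: ∅  [deadlock]
Path to 4: c

Answer: DEADLOCK at state 4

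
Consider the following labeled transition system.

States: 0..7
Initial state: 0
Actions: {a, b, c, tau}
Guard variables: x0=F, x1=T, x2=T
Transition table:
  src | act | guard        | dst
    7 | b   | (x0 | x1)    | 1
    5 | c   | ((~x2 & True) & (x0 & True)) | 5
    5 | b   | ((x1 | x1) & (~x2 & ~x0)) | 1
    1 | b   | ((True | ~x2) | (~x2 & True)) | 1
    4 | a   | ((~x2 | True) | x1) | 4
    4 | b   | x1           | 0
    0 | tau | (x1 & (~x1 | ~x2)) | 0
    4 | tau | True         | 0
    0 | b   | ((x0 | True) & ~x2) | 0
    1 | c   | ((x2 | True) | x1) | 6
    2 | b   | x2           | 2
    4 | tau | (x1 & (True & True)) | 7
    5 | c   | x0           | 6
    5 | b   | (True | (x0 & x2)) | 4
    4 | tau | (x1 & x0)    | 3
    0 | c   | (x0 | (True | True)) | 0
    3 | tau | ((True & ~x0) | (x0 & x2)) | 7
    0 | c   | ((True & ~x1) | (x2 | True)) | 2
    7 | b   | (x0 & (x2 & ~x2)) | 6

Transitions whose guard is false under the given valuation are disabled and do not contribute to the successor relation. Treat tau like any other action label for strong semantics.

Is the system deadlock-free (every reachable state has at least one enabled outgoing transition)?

Answer: DEADLOCK-FREE

Working:
Reachable = {0,2}
  0: c→0  c→2  [2 exit(s)]
  2: b→2  [1 exit(s)]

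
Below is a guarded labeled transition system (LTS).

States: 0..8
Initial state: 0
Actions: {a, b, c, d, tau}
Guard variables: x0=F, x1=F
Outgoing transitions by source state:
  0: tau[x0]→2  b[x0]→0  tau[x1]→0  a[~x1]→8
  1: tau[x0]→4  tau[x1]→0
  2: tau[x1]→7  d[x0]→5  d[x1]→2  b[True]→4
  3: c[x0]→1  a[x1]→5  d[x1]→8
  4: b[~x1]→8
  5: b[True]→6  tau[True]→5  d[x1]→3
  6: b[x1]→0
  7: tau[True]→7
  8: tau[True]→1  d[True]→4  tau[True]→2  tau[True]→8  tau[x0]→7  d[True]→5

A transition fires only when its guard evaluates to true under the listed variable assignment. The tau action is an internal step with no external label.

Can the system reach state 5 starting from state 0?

Answer: REACHABLE

Trace:
After dropping false guards: 11 live edges.
Layer 0: {0}
Layer 1: {8}  total {0,8}
Layer 2: {1,2,4,5}  total {0,1,2,4,5,8}
Layer 3: {6}  total {0,1,2,4,5,6,8}
Reachable = {0,1,2,4,5,6,8}
trace reaching 5: a·d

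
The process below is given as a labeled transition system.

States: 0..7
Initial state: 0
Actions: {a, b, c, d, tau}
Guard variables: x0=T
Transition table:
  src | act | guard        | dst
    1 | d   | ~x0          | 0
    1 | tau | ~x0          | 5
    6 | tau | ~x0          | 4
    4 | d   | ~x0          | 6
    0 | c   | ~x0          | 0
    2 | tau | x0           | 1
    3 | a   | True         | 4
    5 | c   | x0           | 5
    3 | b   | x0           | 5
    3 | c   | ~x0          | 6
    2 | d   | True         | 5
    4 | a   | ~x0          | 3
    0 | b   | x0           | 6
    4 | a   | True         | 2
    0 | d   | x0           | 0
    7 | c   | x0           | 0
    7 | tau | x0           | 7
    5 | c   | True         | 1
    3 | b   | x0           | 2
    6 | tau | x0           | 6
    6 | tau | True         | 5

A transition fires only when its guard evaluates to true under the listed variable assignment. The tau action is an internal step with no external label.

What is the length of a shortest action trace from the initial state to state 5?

Layered search for 5:
  L0 = {0}
  L1 = {6}
  L2 = {5}
depth(5)=2, e.g. b·tau

Answer: 2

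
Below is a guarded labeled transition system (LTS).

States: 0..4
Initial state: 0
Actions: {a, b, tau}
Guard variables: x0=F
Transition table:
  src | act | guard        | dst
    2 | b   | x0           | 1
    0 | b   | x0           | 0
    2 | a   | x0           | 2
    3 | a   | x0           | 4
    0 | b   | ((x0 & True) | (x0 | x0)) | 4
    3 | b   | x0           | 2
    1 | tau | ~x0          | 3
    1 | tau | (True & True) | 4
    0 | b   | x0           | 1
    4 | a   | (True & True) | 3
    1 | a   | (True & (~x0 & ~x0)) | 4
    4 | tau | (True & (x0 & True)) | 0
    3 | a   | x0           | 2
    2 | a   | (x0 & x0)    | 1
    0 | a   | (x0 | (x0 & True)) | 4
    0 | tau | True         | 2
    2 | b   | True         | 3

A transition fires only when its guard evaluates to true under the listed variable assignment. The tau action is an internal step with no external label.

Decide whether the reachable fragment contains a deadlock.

Reachable = {0,2,3}
  0: tau→2  [1 exit(s)]
  2: b→3  [1 exit(s)]
  3: ∅  [deadlock]
trace reaching 3: tau·b

Answer: DEADLOCK at state 3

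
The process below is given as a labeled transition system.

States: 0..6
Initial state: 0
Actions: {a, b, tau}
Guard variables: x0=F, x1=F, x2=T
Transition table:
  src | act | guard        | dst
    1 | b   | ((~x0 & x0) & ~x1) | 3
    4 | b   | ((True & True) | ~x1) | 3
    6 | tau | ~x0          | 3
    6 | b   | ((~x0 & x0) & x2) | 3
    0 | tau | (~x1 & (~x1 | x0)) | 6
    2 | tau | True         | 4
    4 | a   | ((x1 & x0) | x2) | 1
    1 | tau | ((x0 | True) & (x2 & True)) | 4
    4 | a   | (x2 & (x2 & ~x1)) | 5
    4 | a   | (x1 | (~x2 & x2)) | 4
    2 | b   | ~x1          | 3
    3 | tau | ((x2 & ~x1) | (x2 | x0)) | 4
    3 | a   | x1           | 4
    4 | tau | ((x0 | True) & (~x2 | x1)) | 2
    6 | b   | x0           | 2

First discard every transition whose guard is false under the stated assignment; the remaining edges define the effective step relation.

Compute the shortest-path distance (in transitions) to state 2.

Layered search for 2:
  Layer 0: {0}
  Layer 1: {6}
  Layer 2: {3}
  Layer 3: {4}
  Layer 4: {1,5}
2 never appears.

Answer: UNREACHABLE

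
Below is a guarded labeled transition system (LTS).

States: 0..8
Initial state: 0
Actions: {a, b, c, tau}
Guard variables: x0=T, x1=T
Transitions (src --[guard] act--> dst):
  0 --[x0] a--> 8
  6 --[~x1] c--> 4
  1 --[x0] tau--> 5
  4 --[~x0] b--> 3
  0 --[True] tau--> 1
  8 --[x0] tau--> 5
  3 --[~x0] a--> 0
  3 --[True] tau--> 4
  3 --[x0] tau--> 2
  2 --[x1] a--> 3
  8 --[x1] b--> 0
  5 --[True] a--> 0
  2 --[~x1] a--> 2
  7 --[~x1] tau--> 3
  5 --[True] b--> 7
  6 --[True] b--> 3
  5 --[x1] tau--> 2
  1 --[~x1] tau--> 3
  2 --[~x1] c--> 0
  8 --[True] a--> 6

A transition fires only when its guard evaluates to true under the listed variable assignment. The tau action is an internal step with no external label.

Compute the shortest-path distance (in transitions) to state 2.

Layered search for 2:
  depth 0: {0}
  depth 1: {1,8}
  depth 2: {5,6}
  depth 3: {2,3,7}
depth(2)=3, e.g. a·tau·tau

Answer: 3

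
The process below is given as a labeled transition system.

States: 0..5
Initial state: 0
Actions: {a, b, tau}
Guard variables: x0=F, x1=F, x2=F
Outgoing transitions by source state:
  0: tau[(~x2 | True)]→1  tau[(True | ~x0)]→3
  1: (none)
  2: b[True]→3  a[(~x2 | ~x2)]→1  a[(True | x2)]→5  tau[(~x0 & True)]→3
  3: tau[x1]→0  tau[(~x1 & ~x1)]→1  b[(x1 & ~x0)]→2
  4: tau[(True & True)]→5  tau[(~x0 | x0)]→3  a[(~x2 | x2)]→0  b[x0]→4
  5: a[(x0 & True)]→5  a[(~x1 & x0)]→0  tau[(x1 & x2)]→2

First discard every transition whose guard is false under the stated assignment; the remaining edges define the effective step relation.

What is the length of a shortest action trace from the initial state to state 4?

Breadth-first toward 4:
  depth 0: {0}
  depth 1: {1,3}
4 never appears.

Answer: UNREACHABLE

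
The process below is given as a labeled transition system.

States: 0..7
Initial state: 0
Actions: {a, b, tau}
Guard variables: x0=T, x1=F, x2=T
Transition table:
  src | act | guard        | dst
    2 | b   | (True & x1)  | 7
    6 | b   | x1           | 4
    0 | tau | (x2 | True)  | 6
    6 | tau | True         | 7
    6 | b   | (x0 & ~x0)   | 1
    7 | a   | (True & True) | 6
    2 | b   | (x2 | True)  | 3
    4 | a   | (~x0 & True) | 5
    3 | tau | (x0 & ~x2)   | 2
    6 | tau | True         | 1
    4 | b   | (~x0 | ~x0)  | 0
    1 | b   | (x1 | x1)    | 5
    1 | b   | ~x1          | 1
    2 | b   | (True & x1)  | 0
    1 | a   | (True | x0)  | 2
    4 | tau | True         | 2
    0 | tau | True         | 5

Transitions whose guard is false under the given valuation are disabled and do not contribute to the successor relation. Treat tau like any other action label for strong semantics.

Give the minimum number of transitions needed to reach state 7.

Layered search for 7:
  depth 0: {0}
  depth 1: {5,6}
  depth 2: {1,7}
first hit 7 at d=2 via tau·tau

Answer: 2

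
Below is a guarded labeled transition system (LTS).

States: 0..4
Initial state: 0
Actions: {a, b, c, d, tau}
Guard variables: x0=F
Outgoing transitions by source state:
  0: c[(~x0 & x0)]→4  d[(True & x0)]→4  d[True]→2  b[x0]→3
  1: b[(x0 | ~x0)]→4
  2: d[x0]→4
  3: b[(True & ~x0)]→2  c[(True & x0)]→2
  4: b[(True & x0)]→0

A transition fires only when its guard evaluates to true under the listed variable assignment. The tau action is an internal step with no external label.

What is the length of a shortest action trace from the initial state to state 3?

BFS to 3:
  L0 = {0}
  L1 = {2}
3 never appears.

Answer: UNREACHABLE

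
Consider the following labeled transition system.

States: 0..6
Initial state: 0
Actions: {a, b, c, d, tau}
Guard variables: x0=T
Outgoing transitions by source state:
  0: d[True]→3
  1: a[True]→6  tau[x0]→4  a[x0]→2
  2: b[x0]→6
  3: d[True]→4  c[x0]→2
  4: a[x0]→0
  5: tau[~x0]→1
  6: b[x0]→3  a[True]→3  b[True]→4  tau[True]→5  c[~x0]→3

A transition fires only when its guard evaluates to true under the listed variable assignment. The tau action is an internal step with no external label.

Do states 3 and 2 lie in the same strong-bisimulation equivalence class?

Refine partition for ~:
  round 0: {{0,1,2,3,4,5,6}}
  round 1: {{0},{1},{2},{3},{4},{5},{6}}
7 equivalence class(es) (converged in 2)
class of 3: {3}; class of 2: {2}

Answer: NOT BISIMILAR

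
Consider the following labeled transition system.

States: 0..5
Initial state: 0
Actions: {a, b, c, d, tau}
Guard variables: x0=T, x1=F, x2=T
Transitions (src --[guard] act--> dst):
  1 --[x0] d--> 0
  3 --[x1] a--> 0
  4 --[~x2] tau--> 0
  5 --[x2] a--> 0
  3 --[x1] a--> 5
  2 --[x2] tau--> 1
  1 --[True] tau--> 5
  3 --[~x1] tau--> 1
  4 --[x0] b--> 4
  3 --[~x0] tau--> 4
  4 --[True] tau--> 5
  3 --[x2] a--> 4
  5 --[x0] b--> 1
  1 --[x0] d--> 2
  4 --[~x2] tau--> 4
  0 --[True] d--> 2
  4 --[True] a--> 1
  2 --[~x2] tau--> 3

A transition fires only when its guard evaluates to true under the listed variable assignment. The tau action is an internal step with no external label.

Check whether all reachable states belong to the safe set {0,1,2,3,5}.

Answer: INVARIANT HOLDS

Analysis:
Allowed set {0,1,2,3,5}
R = {0,1,2,5}
  0: ✓
  1: ✓
  2: ✓
  5: ✓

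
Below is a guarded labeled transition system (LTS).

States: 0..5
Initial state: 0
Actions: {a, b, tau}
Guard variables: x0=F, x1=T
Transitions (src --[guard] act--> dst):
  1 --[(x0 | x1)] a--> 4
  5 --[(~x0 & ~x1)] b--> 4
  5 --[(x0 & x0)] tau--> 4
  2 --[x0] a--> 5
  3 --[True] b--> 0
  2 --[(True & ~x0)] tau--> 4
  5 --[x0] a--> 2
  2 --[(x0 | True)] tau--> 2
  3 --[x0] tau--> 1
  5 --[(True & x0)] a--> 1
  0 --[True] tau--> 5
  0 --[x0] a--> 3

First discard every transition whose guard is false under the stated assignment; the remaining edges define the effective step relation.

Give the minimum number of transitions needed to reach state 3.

Layered search for 3:
  depth 0: {0}
  depth 1: {5}
3 never appears.

Answer: UNREACHABLE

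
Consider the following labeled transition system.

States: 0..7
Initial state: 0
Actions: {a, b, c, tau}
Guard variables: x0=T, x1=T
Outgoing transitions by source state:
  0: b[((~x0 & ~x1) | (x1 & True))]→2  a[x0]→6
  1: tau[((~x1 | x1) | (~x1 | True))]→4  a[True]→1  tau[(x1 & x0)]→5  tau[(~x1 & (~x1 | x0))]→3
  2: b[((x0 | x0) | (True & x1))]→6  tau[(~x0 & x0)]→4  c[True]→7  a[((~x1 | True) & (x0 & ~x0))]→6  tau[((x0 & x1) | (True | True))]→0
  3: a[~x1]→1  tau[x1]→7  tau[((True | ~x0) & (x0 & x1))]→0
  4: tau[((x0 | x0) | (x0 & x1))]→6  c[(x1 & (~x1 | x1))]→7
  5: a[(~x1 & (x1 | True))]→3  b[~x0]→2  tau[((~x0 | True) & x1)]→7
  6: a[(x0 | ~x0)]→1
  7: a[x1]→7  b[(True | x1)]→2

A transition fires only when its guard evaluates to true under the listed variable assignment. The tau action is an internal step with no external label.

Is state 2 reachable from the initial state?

Answer: REACHABLE

Analysis:
Guard filter leaves 16 enabled edge(s).
depth 0: {0}
depth 1: {2,6}  now seen {0,2,6}
depth 2: {1,7}  now seen {0,1,2,6,7}
depth 3: {4,5}  now seen {0,1,2,4,5,6,7}
Reach set: {0,1,2,4,5,6,7}
witness 2: b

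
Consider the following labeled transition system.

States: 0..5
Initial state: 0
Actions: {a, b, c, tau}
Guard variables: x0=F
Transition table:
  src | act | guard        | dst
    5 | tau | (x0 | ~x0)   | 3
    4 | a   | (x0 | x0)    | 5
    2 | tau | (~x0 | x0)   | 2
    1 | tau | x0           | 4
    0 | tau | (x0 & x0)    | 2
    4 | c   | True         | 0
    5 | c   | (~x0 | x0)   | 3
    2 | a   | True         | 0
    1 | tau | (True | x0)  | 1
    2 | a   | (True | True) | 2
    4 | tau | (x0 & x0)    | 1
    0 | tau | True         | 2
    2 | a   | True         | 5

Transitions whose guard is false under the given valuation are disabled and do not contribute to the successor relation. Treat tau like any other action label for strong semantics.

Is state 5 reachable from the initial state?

9 transition(s) survive guard evaluation.
depth 0: {0}
depth 1: {2}  total {0,2}
depth 2: {5}  total {0,2,5}
depth 3: {3}  total {0,2,3,5}
Reach set: {0,2,3,5}
Path to 5: tau·a

Answer: REACHABLE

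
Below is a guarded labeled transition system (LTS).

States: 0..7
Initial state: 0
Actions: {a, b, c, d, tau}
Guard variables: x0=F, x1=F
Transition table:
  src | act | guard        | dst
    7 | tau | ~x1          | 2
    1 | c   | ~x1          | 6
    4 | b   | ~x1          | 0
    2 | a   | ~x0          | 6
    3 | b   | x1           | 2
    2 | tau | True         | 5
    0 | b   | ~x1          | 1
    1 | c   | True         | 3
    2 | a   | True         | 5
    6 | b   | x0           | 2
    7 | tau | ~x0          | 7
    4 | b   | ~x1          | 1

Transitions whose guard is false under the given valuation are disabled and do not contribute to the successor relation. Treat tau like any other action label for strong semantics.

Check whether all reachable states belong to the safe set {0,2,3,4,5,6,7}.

Answer: INVARIANT VIOLATED at state 1

Trace:
Inv-set: {0,2,3,4,5,6,7}
R = {0,1,3,6}
  0: ✓
  1: ✗ unsafe
  3: ✓
  6: ✓
reach 1 via b — violates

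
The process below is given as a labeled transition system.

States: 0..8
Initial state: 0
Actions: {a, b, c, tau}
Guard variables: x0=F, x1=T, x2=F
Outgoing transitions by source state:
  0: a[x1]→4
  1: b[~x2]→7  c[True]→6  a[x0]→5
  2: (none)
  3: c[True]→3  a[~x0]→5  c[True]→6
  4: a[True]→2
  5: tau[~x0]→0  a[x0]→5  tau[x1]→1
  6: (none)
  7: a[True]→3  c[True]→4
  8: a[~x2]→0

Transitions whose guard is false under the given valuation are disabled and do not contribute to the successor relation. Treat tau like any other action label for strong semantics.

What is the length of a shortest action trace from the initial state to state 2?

Answer: 2

Trace:
Breadth-first toward 2:
  Layer 0: {0}
  Layer 1: {4}
  Layer 2: {2}
depth(2)=2, e.g. a·a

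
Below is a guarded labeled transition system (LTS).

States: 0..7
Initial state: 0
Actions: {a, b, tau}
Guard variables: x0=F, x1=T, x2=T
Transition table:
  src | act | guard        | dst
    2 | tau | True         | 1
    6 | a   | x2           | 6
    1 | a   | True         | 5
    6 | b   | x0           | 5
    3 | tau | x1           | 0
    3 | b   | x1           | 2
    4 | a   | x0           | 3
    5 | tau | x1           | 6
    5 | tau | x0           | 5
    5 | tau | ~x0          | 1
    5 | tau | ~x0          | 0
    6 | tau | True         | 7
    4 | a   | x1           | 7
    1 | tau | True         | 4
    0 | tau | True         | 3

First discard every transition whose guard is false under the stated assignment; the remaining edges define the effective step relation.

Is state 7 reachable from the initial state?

Answer: REACHABLE

Working:
Guard filter leaves 12 enabled edge(s).
Layer 0: {0}
Layer 1: {3}  total {0,3}
Layer 2: {2}  total {0,2,3}
Layer 3: {1}  total {0,1,2,3}
Layer 4: {4,5}  total {0,1,2,3,4,5}
Layer 5: {6,7}  total {0,1,2,3,4,5,6,7}
Reachable = {0,1,2,3,4,5,6,7}
trace reaching 7: tau·b·tau·tau·a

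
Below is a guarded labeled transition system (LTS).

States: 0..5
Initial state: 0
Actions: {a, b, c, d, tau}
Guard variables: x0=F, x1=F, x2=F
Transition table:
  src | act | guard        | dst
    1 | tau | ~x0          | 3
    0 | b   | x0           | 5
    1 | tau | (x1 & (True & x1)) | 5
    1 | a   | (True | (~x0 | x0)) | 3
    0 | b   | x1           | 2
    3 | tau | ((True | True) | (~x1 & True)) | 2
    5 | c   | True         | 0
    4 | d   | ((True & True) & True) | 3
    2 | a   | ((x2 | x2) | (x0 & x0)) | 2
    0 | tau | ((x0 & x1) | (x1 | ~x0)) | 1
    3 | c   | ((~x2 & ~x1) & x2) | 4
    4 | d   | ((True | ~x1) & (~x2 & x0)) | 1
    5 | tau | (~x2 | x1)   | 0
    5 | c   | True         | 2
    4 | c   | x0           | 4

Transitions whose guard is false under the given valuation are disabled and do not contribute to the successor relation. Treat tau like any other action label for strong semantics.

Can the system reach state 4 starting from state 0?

Answer: UNREACHABLE

Working:
8 transition(s) survive guard evaluation.
L0 = {0}
L1 = {1}  cumulative {0,1}
L2 = {3}  cumulative {0,1,3}
L3 = {2}  cumulative {0,1,2,3}
Reachable = {0,1,2,3}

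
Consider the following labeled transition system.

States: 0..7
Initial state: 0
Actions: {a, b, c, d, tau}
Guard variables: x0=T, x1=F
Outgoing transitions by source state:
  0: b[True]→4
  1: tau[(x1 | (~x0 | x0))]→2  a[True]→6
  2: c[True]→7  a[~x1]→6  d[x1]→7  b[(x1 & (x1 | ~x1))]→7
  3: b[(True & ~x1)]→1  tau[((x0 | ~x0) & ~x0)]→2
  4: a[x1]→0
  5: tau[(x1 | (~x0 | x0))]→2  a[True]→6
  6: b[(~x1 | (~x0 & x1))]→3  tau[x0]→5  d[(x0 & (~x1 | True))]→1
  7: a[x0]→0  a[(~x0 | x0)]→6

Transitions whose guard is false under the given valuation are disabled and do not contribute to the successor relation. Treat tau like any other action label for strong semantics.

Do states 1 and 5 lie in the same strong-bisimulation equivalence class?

Answer: BISIMILAR

Working:
Bisimulation quotient by refinement:
  P[0] = {{0,1,2,3,4,5,6,7}}
  P[1] = {{0,3},{1,5},{2},{4},{6},{7}}
  P[2] = {{0},{1,5},{2},{3},{4},{6},{7}}
7 equivalence class(es) (converged in 3)
[1]={1,5}  [5]={1,5}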